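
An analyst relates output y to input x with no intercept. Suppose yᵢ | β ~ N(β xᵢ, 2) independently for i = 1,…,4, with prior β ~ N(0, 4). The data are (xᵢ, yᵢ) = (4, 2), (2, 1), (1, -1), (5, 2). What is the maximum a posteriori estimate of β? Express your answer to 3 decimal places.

β̂_MAP = 0.409

log p(β | y) = −Σ(yᵢ − βxᵢ)²/(2·2) − β²/(2·4) + const.
Setting the derivative to zero: Σxᵢ(yᵢ − βxᵢ)/2 − β/4 = 0, so β = Σxᵢyᵢ / (Σxᵢ² + σ²/τ²).
Σxᵢyᵢ = 4·2 + 2·1 + 1·(-1) + 5·2 = 19; Σxᵢ² = 46; σ²/τ² = 0.5.
β̂_MAP = 19 / (46 + 0.5) = 19/46.5 ≈ 0.409.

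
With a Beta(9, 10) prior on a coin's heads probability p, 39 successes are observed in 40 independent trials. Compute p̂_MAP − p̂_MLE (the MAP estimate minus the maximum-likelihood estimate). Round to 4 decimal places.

MAP − MLE = -0.1504

Posterior is Beta(48, 11); MAP = (48−1)/(59−2) = 47/57 ≈ 0.82456.
MLE ignores the prior: p̂_MLE = k/n = 39/40 ≈ 0.97500.
Difference = 47/57 − 39/40 = -343/2280 ≈ -0.1504.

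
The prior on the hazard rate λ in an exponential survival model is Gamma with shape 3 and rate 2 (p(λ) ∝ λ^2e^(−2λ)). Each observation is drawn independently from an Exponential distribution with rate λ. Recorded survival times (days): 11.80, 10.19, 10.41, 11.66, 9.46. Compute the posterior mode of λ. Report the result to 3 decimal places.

λ̂_MAP = 0.126

The Exponential(rate=λ) likelihood is ∝ λ^n e^(−λΣtᵢ). Here n = 5 and Σtᵢ = 11.80 + 10.19 + 10.41 + 11.66 + 9.46 = 53.52.
Posterior ∝ λ^2e^(−2λ) · λ^5e^(−53.52λ) = λ^7e^(−55.52λ), i.e. Gamma(8, 55.52).
Mode = (a−1)/b = 7/55.52 ≈ 0.126.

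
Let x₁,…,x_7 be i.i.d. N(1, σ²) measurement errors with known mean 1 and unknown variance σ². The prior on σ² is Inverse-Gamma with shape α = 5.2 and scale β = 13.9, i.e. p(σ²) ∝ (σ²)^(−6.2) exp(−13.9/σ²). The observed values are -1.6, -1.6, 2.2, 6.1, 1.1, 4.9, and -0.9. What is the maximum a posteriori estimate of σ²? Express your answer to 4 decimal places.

σ̂²_MAP = 4.5155

Sum of squared deviations about the known mean: SS = (-1.6−1)² + (-1.6−1)² + (2.2−1)² + (6.1−1)² + (1.1−1)² + (4.9−1)² + (-0.9−1)² = 59.8.
The Normal likelihood contributes (σ²)^(−n/2) exp(−SS/(2σ²)), so the posterior is Inverse-Gamma(α + n/2, β + SS/2) = Inverse-Gamma(8.7, 43.8).
The mode of Inverse-Gamma(a, b) is b/(a+1) = 43.8/9.7 ≈ 4.5155.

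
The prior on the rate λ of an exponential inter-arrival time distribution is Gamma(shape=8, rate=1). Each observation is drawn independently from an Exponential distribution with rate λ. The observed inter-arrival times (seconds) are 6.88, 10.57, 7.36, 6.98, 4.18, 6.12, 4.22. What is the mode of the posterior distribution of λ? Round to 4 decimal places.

The Exponential(rate=λ) likelihood is ∝ λ^n e^(−λΣtᵢ). Here n = 7 and Σtᵢ = 6.88 + 10.57 + 7.36 + 6.98 + 4.18 + 6.12 + 4.22 = 46.31.
Posterior ∝ λ^7e^(−1λ) · λ^7e^(−46.31λ) = λ^14e^(−47.31λ), i.e. Gamma(15, 47.31).
Mode = (a−1)/b = 14/47.31 ≈ 0.2959.

λ̂_MAP = 0.2959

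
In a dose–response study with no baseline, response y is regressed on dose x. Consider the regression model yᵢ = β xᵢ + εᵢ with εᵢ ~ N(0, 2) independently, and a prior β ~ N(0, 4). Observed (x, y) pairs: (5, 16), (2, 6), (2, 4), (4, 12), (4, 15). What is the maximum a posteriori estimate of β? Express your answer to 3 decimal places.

log p(β | y) = −Σ(yᵢ − βxᵢ)²/(2·2) − β²/(2·4) + const.
Setting the derivative to zero: Σxᵢ(yᵢ − βxᵢ)/2 − β/4 = 0, so β = Σxᵢyᵢ / (Σxᵢ² + σ²/τ²).
Σxᵢyᵢ = 5·16 + 2·6 + 2·4 + 4·12 + 4·15 = 208; Σxᵢ² = 65; σ²/τ² = 0.5.
β̂_MAP = 208 / (65 + 0.5) = 208/65.5 ≈ 3.176.

β̂_MAP = 3.176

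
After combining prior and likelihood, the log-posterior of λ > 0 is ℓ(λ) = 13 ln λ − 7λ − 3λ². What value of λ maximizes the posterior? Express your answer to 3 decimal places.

ℓ'(λ) = 13/λ − 7 − 6λ. Setting this to zero and multiplying by λ: 6λ² + 7λ − 13 = 0.
λ = (−7 + √(7² + 4·6·13)) / (2·6) = (−7 + √361) / 12 = (−7 + 19)/12 = 1.
ℓ''(λ) = −13/λ² − 6 < 0, confirming a maximum.

λ̂_MAP = 1.000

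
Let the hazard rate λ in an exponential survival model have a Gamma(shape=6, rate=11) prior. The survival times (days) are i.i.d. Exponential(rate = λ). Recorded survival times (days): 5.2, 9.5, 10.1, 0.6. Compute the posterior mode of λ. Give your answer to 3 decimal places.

λ̂_MAP = 0.247

The Exponential(rate=λ) likelihood is ∝ λ^n e^(−λΣtᵢ). Here n = 4 and Σtᵢ = 5.2 + 9.5 + 10.1 + 0.6 = 25.4.
Posterior ∝ λ^5e^(−11λ) · λ^4e^(−25.4λ) = λ^9e^(−36.4λ), i.e. Gamma(10, 36.4).
Mode = (a−1)/b = 9/36.4 ≈ 0.247.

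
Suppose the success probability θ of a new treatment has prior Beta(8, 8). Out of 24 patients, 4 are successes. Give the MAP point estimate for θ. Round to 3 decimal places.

θ̂_MAP = 0.289

Prior: Beta(8, 8).
Data: 4 successes in 24 trials. The binomial likelihood contributes θ^4(1−θ)^20, so the posterior is Beta(8+4, 8+20) = Beta(12, 28).
For Beta(a, b) with a, b > 1 the mode is (a−1)/(a+b−2) = 11/38 ≈ 0.289.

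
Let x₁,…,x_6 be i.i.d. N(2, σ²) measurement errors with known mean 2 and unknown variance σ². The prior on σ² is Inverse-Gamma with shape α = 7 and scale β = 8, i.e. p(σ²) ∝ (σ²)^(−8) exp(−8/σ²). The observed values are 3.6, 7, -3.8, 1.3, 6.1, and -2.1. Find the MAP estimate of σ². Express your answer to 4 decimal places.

Sum of squared deviations about the known mean: SS = (3.6−2)² + (7−2)² + (-3.8−2)² + (1.3−2)² + (6.1−2)² + (-2.1−2)² = 95.31.
The Normal likelihood contributes (σ²)^(−n/2) exp(−SS/(2σ²)), so the posterior is Inverse-Gamma(α + n/2, β + SS/2) = Inverse-Gamma(10, 55.655).
The mode of Inverse-Gamma(a, b) is b/(a+1) = 55.655/11 ≈ 5.0595.

σ̂²_MAP = 5.0595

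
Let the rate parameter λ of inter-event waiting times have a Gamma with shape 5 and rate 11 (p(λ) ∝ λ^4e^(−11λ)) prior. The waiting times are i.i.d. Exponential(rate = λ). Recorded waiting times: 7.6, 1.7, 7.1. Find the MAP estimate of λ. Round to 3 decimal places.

The Exponential(rate=λ) likelihood is ∝ λ^n e^(−λΣtᵢ). Here n = 3 and Σtᵢ = 7.6 + 1.7 + 7.1 = 16.4.
Posterior ∝ λ^4e^(−11λ) · λ^3e^(−16.4λ) = λ^7e^(−27.4λ), i.e. Gamma(8, 27.4).
Mode = (a−1)/b = 7/27.4 ≈ 0.255.

λ̂_MAP = 0.255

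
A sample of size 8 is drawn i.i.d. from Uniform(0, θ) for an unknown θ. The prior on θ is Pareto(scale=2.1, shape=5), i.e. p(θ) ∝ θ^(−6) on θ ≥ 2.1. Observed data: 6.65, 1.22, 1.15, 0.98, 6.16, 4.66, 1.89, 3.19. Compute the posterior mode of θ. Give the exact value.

θ̂_MAP = 6.65

The Uniform(0, θ) likelihood is θ^(−n) for θ ≥ max(xᵢ), zero otherwise. Here max(xᵢ) = 6.65.
Posterior ∝ θ^(−6) · θ^(−8) = θ^(−14) on θ ≥ max(2.1, 6.65) = 6.65.
This density is strictly decreasing in θ, so the posterior mode lies at the lower boundary of the support.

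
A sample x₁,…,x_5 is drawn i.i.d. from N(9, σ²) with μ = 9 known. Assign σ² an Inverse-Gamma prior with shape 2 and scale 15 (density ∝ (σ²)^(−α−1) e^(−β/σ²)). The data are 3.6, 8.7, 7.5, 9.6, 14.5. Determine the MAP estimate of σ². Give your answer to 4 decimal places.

σ̂²_MAP = 8.3736

Sum of squared deviations about the known mean: SS = (3.6−9)² + (8.7−9)² + (7.5−9)² + (9.6−9)² + (14.5−9)² = 62.11.
The Normal likelihood contributes (σ²)^(−n/2) exp(−SS/(2σ²)), so the posterior is Inverse-Gamma(α + n/2, β + SS/2) = Inverse-Gamma(4.5, 46.055).
The mode of Inverse-Gamma(a, b) is b/(a+1) = 46.055/5.5 ≈ 8.3736.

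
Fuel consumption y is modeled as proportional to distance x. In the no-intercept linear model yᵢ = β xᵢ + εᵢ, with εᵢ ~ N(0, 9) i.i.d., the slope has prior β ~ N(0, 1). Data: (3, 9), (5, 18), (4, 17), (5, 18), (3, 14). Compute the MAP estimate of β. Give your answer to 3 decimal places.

log p(β | y) = −Σ(yᵢ − βxᵢ)²/(2·9) − β²/(2·1) + const.
Setting the derivative to zero: Σxᵢ(yᵢ − βxᵢ)/9 − β/1 = 0, so β = Σxᵢyᵢ / (Σxᵢ² + σ²/τ²).
Σxᵢyᵢ = 3·9 + 5·18 + 4·17 + 5·18 + 3·14 = 317; Σxᵢ² = 84; σ²/τ² = 9.
β̂_MAP = 317 / (84 + 9) = 317/93 ≈ 3.409.

β̂_MAP = 3.409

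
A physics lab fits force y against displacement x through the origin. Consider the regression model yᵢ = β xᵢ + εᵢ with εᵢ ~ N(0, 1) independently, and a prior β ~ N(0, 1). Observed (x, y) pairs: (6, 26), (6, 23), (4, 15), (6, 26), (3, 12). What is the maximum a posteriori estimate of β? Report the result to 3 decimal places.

β̂_MAP = 4.075

log p(β | y) = −Σ(yᵢ − βxᵢ)²/(2·1) − β²/(2·1) + const.
Setting the derivative to zero: Σxᵢ(yᵢ − βxᵢ)/1 − β/1 = 0, so β = Σxᵢyᵢ / (Σxᵢ² + σ²/τ²).
Σxᵢyᵢ = 6·26 + 6·23 + 4·15 + 6·26 + 3·12 = 546; Σxᵢ² = 133; σ²/τ² = 1.
β̂_MAP = 546 / (133 + 1) = 546/134 ≈ 4.075.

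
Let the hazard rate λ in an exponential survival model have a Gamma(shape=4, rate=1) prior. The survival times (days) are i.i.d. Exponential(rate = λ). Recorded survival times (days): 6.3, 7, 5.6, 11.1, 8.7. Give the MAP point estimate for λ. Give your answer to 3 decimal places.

The Exponential(rate=λ) likelihood is ∝ λ^n e^(−λΣtᵢ). Here n = 5 and Σtᵢ = 6.3 + 7 + 5.6 + 11.1 + 8.7 = 38.7.
Posterior ∝ λ^3e^(−1λ) · λ^5e^(−38.7λ) = λ^8e^(−39.7λ), i.e. Gamma(9, 39.7).
Mode = (a−1)/b = 8/39.7 ≈ 0.202.

λ̂_MAP = 0.202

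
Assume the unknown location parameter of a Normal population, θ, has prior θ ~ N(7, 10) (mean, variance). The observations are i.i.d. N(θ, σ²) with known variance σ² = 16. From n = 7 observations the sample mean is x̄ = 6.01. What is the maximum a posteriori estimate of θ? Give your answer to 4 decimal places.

θ̂_MAP = 6.1942

n = 7, x̄ = 6.01.
For a Normal prior and Normal likelihood with known variance, the posterior is Normal; its mode equals its mean, the precision-weighted average.
Prior precision 1/σ₀² = 1/10 = 0.1; data precision n/σ² = 7/16 = 0.4375.
θ̂ = (0.1·7 + 0.4375·6.01) / (0.1 + 0.4375) = 3.329375/0.5375 = 5327/860 ≈ 6.1942.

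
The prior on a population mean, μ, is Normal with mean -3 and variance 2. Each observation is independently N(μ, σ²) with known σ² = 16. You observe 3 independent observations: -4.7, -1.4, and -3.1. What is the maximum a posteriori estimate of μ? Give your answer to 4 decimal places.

n = 3; x̄ = ((-4.7) + (-1.4) + (-3.1))/3 = -9.2/3 = -46/15 ≈ -3.0667.
For a Normal prior and Normal likelihood with known variance, the posterior is Normal; its mode equals its mean, the precision-weighted average.
Prior precision 1/σ₀² = 1/2 = 0.5; data precision n/σ² = 3/16 = 0.1875.
μ̂ = (0.5·(-3) + 0.1875·(-46/15)) / (0.5 + 0.1875) = (-2.075)/0.6875 = -166/55 ≈ -3.0182.

μ̂_MAP = -3.0182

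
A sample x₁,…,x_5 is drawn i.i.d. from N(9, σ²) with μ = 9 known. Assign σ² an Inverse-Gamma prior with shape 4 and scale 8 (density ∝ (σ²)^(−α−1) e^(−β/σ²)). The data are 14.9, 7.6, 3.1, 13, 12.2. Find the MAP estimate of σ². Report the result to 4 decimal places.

Sum of squared deviations about the known mean: SS = (14.9−9)² + (7.6−9)² + (3.1−9)² + (13−9)² + (12.2−9)² = 97.82.
The Normal likelihood contributes (σ²)^(−n/2) exp(−SS/(2σ²)), so the posterior is Inverse-Gamma(α + n/2, β + SS/2) = Inverse-Gamma(6.5, 56.91).
The mode of Inverse-Gamma(a, b) is b/(a+1) = 56.91/7.5 ≈ 7.5880.

σ̂²_MAP = 7.5880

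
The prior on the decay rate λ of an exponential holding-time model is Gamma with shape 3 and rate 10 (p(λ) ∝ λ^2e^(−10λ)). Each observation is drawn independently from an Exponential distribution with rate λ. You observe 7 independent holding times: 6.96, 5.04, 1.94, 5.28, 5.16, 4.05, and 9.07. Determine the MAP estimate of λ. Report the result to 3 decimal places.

The Exponential(rate=λ) likelihood is ∝ λ^n e^(−λΣtᵢ). Here n = 7 and Σtᵢ = 6.96 + 5.04 + 1.94 + 5.28 + 5.16 + 4.05 + 9.07 = 37.50.
Posterior ∝ λ^2e^(−10λ) · λ^7e^(−37.50λ) = λ^9e^(−47.50λ), i.e. Gamma(10, 47.50).
Mode = (a−1)/b = 9/47.50 ≈ 0.189.

λ̂_MAP = 0.189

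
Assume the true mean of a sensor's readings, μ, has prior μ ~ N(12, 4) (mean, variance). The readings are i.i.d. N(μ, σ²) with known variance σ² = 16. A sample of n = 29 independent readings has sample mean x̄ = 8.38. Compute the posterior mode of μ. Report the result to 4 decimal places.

n = 29, x̄ = 8.38.
For a Normal prior and Normal likelihood with known variance, the posterior is Normal; its mode equals its mean, the precision-weighted average.
Prior precision 1/σ₀² = 1/4 = 0.25; data precision n/σ² = 29/16 = 1.8125.
μ̂ = (0.25·12 + 1.8125·8.38) / (0.25 + 1.8125) = 18.18875/2.0625 = 14551/1650 ≈ 8.8188.

μ̂_MAP = 8.8188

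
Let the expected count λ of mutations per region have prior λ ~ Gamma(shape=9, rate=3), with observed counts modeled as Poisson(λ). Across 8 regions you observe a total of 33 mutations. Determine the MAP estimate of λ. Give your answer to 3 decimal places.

Σxᵢ = 33, n = 8.
Posterior ∝ λ^8e^(−3λ) · λ^33e^(−8λ) = λ^41e^(−11λ), i.e. Gamma(shape=42, rate=11).
The mode of a Gamma(a, b) with a ≥ 1 (shape–rate) is (a−1)/b = 41/11 ≈ 3.727.

λ̂_MAP = 3.727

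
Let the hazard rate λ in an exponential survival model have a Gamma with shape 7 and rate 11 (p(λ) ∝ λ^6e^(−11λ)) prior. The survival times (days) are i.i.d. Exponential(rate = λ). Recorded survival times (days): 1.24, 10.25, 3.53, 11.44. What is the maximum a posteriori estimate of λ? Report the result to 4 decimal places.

The Exponential(rate=λ) likelihood is ∝ λ^n e^(−λΣtᵢ). Here n = 4 and Σtᵢ = 1.24 + 10.25 + 3.53 + 11.44 = 26.46.
Posterior ∝ λ^6e^(−11λ) · λ^4e^(−26.46λ) = λ^10e^(−37.46λ), i.e. Gamma(11, 37.46).
Mode = (a−1)/b = 10/37.46 ≈ 0.2670.

λ̂_MAP = 0.2670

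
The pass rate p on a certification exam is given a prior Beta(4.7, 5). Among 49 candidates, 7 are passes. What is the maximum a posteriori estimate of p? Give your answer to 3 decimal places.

p̂_MAP = 0.189

Prior: Beta(4.7, 5).
Data: 7 successes in 49 trials. The binomial likelihood contributes p^7(1−p)^42, so the posterior is Beta(4.7+7, 5+42) = Beta(11.7, 47).
For Beta(a, b) with a, b > 1 the mode is (a−1)/(a+b−2) = 10.7/56.7 ≈ 0.189.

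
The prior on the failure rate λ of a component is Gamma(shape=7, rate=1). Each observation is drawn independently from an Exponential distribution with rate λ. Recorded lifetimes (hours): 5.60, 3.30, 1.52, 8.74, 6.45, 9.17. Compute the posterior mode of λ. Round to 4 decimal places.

λ̂_MAP = 0.3354

The Exponential(rate=λ) likelihood is ∝ λ^n e^(−λΣtᵢ). Here n = 6 and Σtᵢ = 5.60 + 3.30 + 1.52 + 8.74 + 6.45 + 9.17 = 34.78.
Posterior ∝ λ^6e^(−1λ) · λ^6e^(−34.78λ) = λ^12e^(−35.78λ), i.e. Gamma(13, 35.78).
Mode = (a−1)/b = 12/35.78 ≈ 0.3354.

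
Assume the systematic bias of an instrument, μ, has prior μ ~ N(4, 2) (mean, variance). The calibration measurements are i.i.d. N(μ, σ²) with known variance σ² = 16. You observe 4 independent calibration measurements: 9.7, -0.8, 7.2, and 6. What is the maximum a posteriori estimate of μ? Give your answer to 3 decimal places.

μ̂_MAP = 4.508

n = 4; x̄ = (9.7 + (-0.8) + 7.2 + 6)/4 = 22.1/4 = 5.525.
For a Normal prior and Normal likelihood with known variance, the posterior is Normal; its mode equals its mean, the precision-weighted average.
Prior precision 1/σ₀² = 1/2 = 0.5; data precision n/σ² = 4/16 = 0.25.
μ̂ = (0.5·4 + 0.25·5.525) / (0.5 + 0.25) = 3.38125/0.75 = 541/120 ≈ 4.508.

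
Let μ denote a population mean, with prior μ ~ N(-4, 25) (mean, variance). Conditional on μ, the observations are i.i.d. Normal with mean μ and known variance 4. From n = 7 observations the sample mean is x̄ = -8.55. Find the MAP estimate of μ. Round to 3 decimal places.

n = 7, x̄ = -8.55.
For a Normal prior and Normal likelihood with known variance, the posterior is Normal; its mode equals its mean, the precision-weighted average.
Prior precision 1/σ₀² = 1/25 = 0.04; data precision n/σ² = 7/4 = 1.75.
μ̂ = (0.04·(-4) + 1.75·(-8.55)) / (0.04 + 1.75) = (-15.1225)/1.79 = -6049/716 ≈ -8.448.

μ̂_MAP = -8.448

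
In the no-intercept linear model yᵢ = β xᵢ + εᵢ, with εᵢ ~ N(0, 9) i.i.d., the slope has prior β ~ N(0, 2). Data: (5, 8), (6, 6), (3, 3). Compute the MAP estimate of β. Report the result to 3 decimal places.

β̂_MAP = 1.141

log p(β | y) = −Σ(yᵢ − βxᵢ)²/(2·9) − β²/(2·2) + const.
Setting the derivative to zero: Σxᵢ(yᵢ − βxᵢ)/9 − β/2 = 0, so β = Σxᵢyᵢ / (Σxᵢ² + σ²/τ²).
Σxᵢyᵢ = 5·8 + 6·6 + 3·3 = 85; Σxᵢ² = 70; σ²/τ² = 4.5.
β̂_MAP = 85 / (70 + 4.5) = 85/74.5 ≈ 1.141.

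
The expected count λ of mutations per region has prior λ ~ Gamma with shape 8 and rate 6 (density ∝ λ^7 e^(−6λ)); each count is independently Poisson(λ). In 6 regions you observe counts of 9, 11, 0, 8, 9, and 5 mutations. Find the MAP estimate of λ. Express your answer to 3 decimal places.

λ̂_MAP = 4.083

Σxᵢ = 9+11+0+8+9+5 = 42, with n = 6.
Posterior ∝ λ^7e^(−6λ) · λ^42e^(−6λ) = λ^49e^(−12λ), i.e. Gamma(shape=50, rate=12).
The mode of a Gamma(a, b) with a ≥ 1 (shape–rate) is (a−1)/b = 49/12 ≈ 4.083.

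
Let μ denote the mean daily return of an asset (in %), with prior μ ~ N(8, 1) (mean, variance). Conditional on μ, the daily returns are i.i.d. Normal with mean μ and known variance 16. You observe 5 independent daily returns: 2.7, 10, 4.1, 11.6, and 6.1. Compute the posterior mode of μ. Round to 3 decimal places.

n = 5; x̄ = (2.7 + 10 + 4.1 + 11.6 + 6.1)/5 = 34.5/5 = 6.9.
For a Normal prior and Normal likelihood with known variance, the posterior is Normal; its mode equals its mean, the precision-weighted average.
Prior precision 1/σ₀² = 1/1 = 1; data precision n/σ² = 5/16 = 0.3125.
μ̂ = (1·8 + 0.3125·6.9) / (1 + 0.3125) = 10.15625/1.3125 = 325/42 ≈ 7.738.

μ̂_MAP = 7.738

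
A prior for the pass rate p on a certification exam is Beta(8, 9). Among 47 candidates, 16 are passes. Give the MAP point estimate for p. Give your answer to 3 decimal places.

p̂_MAP = 0.371

Prior: Beta(8, 9).
Data: 16 successes in 47 trials. The binomial likelihood contributes p^16(1−p)^31, so the posterior is Beta(8+16, 9+31) = Beta(24, 40).
For Beta(a, b) with a, b > 1 the mode is (a−1)/(a+b−2) = 23/62 ≈ 0.371.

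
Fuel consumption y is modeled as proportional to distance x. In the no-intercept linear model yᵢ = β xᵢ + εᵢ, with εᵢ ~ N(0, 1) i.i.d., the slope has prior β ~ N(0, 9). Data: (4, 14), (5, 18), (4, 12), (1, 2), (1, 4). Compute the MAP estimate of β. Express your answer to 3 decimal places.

log p(β | y) = −Σ(yᵢ − βxᵢ)²/(2·1) − β²/(2·9) + const.
Setting the derivative to zero: Σxᵢ(yᵢ − βxᵢ)/1 − β/9 = 0, so β = Σxᵢyᵢ / (Σxᵢ² + σ²/τ²).
Σxᵢyᵢ = 4·14 + 5·18 + 4·12 + 1·2 + 1·4 = 200; Σxᵢ² = 59; σ²/τ² = 1/9.
β̂_MAP = 200 / (59 + 1/9) = 200/(532/9) = 450/133 ≈ 3.383.

β̂_MAP = 3.383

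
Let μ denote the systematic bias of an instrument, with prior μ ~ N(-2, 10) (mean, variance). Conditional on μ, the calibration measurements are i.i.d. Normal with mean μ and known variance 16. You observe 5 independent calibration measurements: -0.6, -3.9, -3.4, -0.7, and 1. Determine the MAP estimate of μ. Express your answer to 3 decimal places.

n = 5; x̄ = ((-0.6) + (-3.9) + (-3.4) + (-0.7) + 1)/5 = -7.6/5 = -1.52.
For a Normal prior and Normal likelihood with known variance, the posterior is Normal; its mode equals its mean, the precision-weighted average.
Prior precision 1/σ₀² = 1/10 = 0.1; data precision n/σ² = 5/16 = 0.3125.
μ̂ = (0.1·(-2) + 0.3125·(-1.52)) / (0.1 + 0.3125) = (-0.675)/0.4125 = -18/11 ≈ -1.636.

μ̂_MAP = -1.636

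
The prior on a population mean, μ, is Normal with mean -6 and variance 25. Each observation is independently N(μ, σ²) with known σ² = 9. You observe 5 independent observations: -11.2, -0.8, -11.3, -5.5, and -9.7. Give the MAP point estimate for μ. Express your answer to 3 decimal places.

μ̂_MAP = -7.586

n = 5; x̄ = ((-11.2) + (-0.8) + (-11.3) + (-5.5) + (-9.7))/5 = -38.5/5 = -7.7.
For a Normal prior and Normal likelihood with known variance, the posterior is Normal; its mode equals its mean, the precision-weighted average.
Prior precision 1/σ₀² = 1/25 = 0.04; data precision n/σ² = 5/9.
μ̂ = (0.04·(-6) + (5/9)·(-7.7)) / (0.04 + 5/9) = (-2033/450)/(134/225) = -2033/268 ≈ -7.586.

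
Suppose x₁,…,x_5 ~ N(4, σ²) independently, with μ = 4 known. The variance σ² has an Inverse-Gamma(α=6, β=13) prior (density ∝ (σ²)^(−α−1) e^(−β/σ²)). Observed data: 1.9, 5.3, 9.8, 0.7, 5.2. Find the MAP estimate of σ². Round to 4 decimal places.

σ̂²_MAP = 4.1089

Sum of squared deviations about the known mean: SS = (1.9−4)² + (5.3−4)² + (9.8−4)² + (0.7−4)² + (5.2−4)² = 52.07.
The Normal likelihood contributes (σ²)^(−n/2) exp(−SS/(2σ²)), so the posterior is Inverse-Gamma(α + n/2, β + SS/2) = Inverse-Gamma(8.5, 39.035).
The mode of Inverse-Gamma(a, b) is b/(a+1) = 39.035/9.5 ≈ 4.1089.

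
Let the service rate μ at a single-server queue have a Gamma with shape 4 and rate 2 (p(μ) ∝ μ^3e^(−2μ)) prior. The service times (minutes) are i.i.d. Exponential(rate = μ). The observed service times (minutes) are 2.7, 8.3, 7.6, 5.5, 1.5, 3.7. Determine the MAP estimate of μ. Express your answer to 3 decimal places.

The Exponential(rate=μ) likelihood is ∝ μ^n e^(−μΣtᵢ). Here n = 6 and Σtᵢ = 2.7 + 8.3 + 7.6 + 5.5 + 1.5 + 3.7 = 29.3.
Posterior ∝ μ^3e^(−2μ) · μ^6e^(−29.3μ) = μ^9e^(−31.3μ), i.e. Gamma(10, 31.3).
Mode = (a−1)/b = 9/31.3 ≈ 0.288.

μ̂_MAP = 0.288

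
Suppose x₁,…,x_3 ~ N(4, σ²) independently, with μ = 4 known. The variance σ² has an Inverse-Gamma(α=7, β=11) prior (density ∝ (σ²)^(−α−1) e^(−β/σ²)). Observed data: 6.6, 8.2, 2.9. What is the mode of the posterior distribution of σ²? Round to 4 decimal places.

Sum of squared deviations about the known mean: SS = (6.6−4)² + (8.2−4)² + (2.9−4)² = 25.61.
The Normal likelihood contributes (σ²)^(−n/2) exp(−SS/(2σ²)), so the posterior is Inverse-Gamma(α + n/2, β + SS/2) = Inverse-Gamma(8.5, 23.805).
The mode of Inverse-Gamma(a, b) is b/(a+1) = 23.805/9.5 ≈ 2.5058.

σ̂²_MAP = 2.5058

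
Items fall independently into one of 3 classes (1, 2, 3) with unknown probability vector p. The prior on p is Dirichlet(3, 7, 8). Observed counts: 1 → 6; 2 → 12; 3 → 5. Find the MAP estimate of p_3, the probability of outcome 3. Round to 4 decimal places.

MAP estimate: 0.3158

The posterior is Dirichlet(αᵢ + nᵢ) = Dirichlet(9, 19, 13).
For a Dirichlet(a₁,…,a_K) with all aᵢ > 1, the mode has j-th component (aⱼ − 1)/(Σaᵢ − K).
Here Σaᵢ = 41 and K = 3, so p_3 = (13 − 1)/(41 − 3) = 12/38 ≈ 0.3158.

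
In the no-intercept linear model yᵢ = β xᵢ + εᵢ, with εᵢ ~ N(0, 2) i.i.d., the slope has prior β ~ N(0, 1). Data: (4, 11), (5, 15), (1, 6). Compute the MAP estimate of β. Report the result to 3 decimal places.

β̂_MAP = 2.841

log p(β | y) = −Σ(yᵢ − βxᵢ)²/(2·2) − β²/(2·1) + const.
Setting the derivative to zero: Σxᵢ(yᵢ − βxᵢ)/2 − β/1 = 0, so β = Σxᵢyᵢ / (Σxᵢ² + σ²/τ²).
Σxᵢyᵢ = 4·11 + 5·15 + 1·6 = 125; Σxᵢ² = 42; σ²/τ² = 2.
β̂_MAP = 125 / (42 + 2) = 125/44 ≈ 2.841.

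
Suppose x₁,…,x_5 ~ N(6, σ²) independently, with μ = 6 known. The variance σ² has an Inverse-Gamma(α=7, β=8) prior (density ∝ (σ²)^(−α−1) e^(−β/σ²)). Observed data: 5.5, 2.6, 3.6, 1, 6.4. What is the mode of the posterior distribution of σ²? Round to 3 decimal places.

σ̂²_MAP = 2.797

Sum of squared deviations about the known mean: SS = (5.5−6)² + (2.6−6)² + (3.6−6)² + (1−6)² + (6.4−6)² = 42.73.
The Normal likelihood contributes (σ²)^(−n/2) exp(−SS/(2σ²)), so the posterior is Inverse-Gamma(α + n/2, β + SS/2) = Inverse-Gamma(9.5, 29.365).
The mode of Inverse-Gamma(a, b) is b/(a+1) = 29.365/10.5 ≈ 2.797.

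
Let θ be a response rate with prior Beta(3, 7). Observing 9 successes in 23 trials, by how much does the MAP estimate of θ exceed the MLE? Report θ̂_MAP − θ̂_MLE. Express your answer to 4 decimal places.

MAP − MLE = -0.0365

Posterior is Beta(12, 21); MAP = (12−1)/(33−2) = 11/31 ≈ 0.35484.
MLE ignores the prior: θ̂_MLE = k/n = 9/23 ≈ 0.39130.
Difference = 11/31 − 9/23 = -26/713 ≈ -0.0365.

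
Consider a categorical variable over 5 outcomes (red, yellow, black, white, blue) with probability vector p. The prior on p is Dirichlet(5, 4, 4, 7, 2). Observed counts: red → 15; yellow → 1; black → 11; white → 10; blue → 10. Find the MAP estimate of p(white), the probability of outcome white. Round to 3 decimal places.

The posterior is Dirichlet(αᵢ + nᵢ) = Dirichlet(20, 5, 15, 17, 12).
For a Dirichlet(a₁,…,a_K) with all aᵢ > 1, the mode has j-th component (aⱼ − 1)/(Σaᵢ − K).
Here Σaᵢ = 69 and K = 5, so p(white) = (17 − 1)/(69 − 5) = 16/64 ≈ 0.250.

MAP estimate of p(white) = 0.250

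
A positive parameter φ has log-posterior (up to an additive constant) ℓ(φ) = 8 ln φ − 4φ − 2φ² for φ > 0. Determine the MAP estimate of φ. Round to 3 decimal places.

φ̂_MAP = 1.000

ℓ'(φ) = 8/φ − 4 − 4φ. Setting this to zero and multiplying by φ: 4φ² + 4φ − 8 = 0.
φ = (−4 + √(4² + 4·4·8)) / (2·4) = (−4 + √144) / 8 = (−4 + 12)/8 = 1.
ℓ''(φ) = −8/φ² − 4 < 0, confirming a maximum.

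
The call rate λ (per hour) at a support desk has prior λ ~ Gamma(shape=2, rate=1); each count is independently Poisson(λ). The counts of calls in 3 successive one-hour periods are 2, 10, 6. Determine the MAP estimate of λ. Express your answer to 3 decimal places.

λ̂_MAP = 4.750

Σxᵢ = 2+10+6 = 18, with n = 3.
Posterior ∝ λe^(−1λ) · λ^18e^(−3λ) = λ^19e^(−4λ), i.e. Gamma(shape=20, rate=4).
The mode of a Gamma(a, b) with a ≥ 1 (shape–rate) is (a−1)/b = 19/4 ≈ 4.750.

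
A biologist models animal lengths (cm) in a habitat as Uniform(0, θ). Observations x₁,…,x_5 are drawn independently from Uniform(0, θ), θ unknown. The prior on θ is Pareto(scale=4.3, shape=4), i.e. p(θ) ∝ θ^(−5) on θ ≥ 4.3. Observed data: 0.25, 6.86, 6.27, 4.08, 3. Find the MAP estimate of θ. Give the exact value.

θ̂_MAP = 6.86

The Uniform(0, θ) likelihood is θ^(−n) for θ ≥ max(xᵢ), zero otherwise. Here max(xᵢ) = 6.86.
Posterior ∝ θ^(−5) · θ^(−5) = θ^(−10) on θ ≥ max(4.3, 6.86) = 6.86.
This density is strictly decreasing in θ, so the posterior mode lies at the lower boundary of the support.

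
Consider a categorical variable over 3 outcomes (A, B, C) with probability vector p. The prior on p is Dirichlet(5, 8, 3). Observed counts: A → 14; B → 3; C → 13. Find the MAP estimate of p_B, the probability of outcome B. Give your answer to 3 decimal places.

MAP estimate of p_B = 0.233

The posterior is Dirichlet(αᵢ + nᵢ) = Dirichlet(19, 11, 16).
For a Dirichlet(a₁,…,a_K) with all aᵢ > 1, the mode has j-th component (aⱼ − 1)/(Σaᵢ − K).
Here Σaᵢ = 46 and K = 3, so p_B = (11 − 1)/(46 − 3) = 10/43 ≈ 0.233.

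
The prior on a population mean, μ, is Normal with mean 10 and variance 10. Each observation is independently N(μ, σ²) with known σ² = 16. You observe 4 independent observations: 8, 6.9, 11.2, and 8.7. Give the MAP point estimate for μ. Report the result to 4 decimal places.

μ̂_MAP = 9.0714

n = 4; x̄ = (8 + 6.9 + 11.2 + 8.7)/4 = 34.8/4 = 8.7.
For a Normal prior and Normal likelihood with known variance, the posterior is Normal; its mode equals its mean, the precision-weighted average.
Prior precision 1/σ₀² = 1/10 = 0.1; data precision n/σ² = 4/16 = 0.25.
μ̂ = (0.1·10 + 0.25·8.7) / (0.1 + 0.25) = 3.175/0.35 = 127/14 ≈ 9.0714.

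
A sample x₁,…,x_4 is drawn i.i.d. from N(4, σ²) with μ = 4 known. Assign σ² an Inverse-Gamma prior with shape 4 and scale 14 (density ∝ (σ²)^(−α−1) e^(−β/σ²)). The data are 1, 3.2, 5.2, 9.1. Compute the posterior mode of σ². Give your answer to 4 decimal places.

σ̂²_MAP = 4.6493

Sum of squared deviations about the known mean: SS = (1−4)² + (3.2−4)² + (5.2−4)² + (9.1−4)² = 37.09.
The Normal likelihood contributes (σ²)^(−n/2) exp(−SS/(2σ²)), so the posterior is Inverse-Gamma(α + n/2, β + SS/2) = Inverse-Gamma(6, 32.545).
The mode of Inverse-Gamma(a, b) is b/(a+1) = 32.545/7 ≈ 4.6493.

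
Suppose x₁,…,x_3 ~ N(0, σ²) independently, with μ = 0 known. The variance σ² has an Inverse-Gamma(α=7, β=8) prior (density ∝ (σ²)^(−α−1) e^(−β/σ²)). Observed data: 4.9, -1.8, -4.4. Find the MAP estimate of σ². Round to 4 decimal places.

σ̂²_MAP = 3.2953

Sum of squared deviations about the known mean: SS = (4.9−0)² + (-1.8−0)² + (-4.4−0)² = 46.61.
The Normal likelihood contributes (σ²)^(−n/2) exp(−SS/(2σ²)), so the posterior is Inverse-Gamma(α + n/2, β + SS/2) = Inverse-Gamma(8.5, 31.305).
The mode of Inverse-Gamma(a, b) is b/(a+1) = 31.305/9.5 ≈ 3.2953.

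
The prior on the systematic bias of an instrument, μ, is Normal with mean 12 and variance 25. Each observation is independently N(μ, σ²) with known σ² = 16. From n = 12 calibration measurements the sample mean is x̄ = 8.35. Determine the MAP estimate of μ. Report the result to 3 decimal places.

μ̂_MAP = 8.535

n = 12, x̄ = 8.35.
For a Normal prior and Normal likelihood with known variance, the posterior is Normal; its mode equals its mean, the precision-weighted average.
Prior precision 1/σ₀² = 1/25 = 0.04; data precision n/σ² = 12/16 = 0.75.
μ̂ = (0.04·12 + 0.75·8.35) / (0.04 + 0.75) = 6.7425/0.79 = 2697/316 ≈ 8.535.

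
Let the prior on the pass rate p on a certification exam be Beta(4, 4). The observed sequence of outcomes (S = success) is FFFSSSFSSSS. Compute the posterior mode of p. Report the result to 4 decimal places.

p̂_MAP = 0.5882

Prior: Beta(4, 4).
Data: 7 successes in 11 trials (from the sequence). The binomial likelihood contributes p^7(1−p)^4, so the posterior is Beta(4+7, 4+4) = Beta(11, 8).
For Beta(a, b) with a, b > 1 the mode is (a−1)/(a+b−2) = 10/17 ≈ 0.5882.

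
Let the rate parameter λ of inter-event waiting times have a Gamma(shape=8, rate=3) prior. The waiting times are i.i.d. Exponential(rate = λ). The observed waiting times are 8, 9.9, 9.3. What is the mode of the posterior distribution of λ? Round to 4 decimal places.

λ̂_MAP = 0.3311

The Exponential(rate=λ) likelihood is ∝ λ^n e^(−λΣtᵢ). Here n = 3 and Σtᵢ = 8 + 9.9 + 9.3 = 27.2.
Posterior ∝ λ^7e^(−3λ) · λ^3e^(−27.2λ) = λ^10e^(−30.2λ), i.e. Gamma(11, 30.2).
Mode = (a−1)/b = 10/30.2 ≈ 0.3311.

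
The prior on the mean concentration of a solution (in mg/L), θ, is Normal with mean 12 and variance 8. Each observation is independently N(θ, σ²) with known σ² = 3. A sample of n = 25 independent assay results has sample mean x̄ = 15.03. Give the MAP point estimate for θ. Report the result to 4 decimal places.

θ̂_MAP = 14.9852

n = 25, x̄ = 15.03.
For a Normal prior and Normal likelihood with known variance, the posterior is Normal; its mode equals its mean, the precision-weighted average.
Prior precision 1/σ₀² = 1/8 = 0.125; data precision n/σ² = 25/3.
θ̂ = (0.125·12 + (25/3)·15.03) / (0.125 + 25/3) = 126.75/(203/24) = 3042/203 ≈ 14.9852.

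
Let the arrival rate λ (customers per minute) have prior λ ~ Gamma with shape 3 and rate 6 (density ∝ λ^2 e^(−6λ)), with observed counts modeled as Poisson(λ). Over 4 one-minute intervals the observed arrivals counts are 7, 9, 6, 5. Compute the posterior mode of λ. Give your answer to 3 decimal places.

λ̂_MAP = 2.900

Σxᵢ = 7+9+6+5 = 27, with n = 4.
Posterior ∝ λ^2e^(−6λ) · λ^27e^(−4λ) = λ^29e^(−10λ), i.e. Gamma(shape=30, rate=10).
The mode of a Gamma(a, b) with a ≥ 1 (shape–rate) is (a−1)/b = 29/10 ≈ 2.900.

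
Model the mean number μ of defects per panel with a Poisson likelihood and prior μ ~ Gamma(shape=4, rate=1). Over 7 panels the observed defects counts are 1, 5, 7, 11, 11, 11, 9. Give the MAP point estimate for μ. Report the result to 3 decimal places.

Σxᵢ = 1+5+7+11+11+11+9 = 55, with n = 7.
Posterior ∝ μ^3e^(−1μ) · μ^55e^(−7μ) = μ^58e^(−8μ), i.e. Gamma(shape=59, rate=8).
The mode of a Gamma(a, b) with a ≥ 1 (shape–rate) is (a−1)/b = 58/8 ≈ 7.250.

μ̂_MAP = 7.250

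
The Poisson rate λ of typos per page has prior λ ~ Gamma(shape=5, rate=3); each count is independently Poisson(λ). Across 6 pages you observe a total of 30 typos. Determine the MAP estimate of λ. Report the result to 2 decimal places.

λ̂_MAP = 3.78

Σxᵢ = 30, n = 6.
Posterior ∝ λ^4e^(−3λ) · λ^30e^(−6λ) = λ^34e^(−9λ), i.e. Gamma(shape=35, rate=9).
The mode of a Gamma(a, b) with a ≥ 1 (shape–rate) is (a−1)/b = 34/9 ≈ 3.78.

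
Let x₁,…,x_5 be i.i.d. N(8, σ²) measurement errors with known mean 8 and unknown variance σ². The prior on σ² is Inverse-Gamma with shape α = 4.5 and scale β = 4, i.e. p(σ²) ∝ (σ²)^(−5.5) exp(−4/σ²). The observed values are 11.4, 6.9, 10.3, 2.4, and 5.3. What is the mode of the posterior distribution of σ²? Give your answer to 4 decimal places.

σ̂²_MAP = 4.0444

Sum of squared deviations about the known mean: SS = (11.4−8)² + (6.9−8)² + (10.3−8)² + (2.4−8)² + (5.3−8)² = 56.71.
The Normal likelihood contributes (σ²)^(−n/2) exp(−SS/(2σ²)), so the posterior is Inverse-Gamma(α + n/2, β + SS/2) = Inverse-Gamma(7, 32.355).
The mode of Inverse-Gamma(a, b) is b/(a+1) = 32.355/8 ≈ 4.0444.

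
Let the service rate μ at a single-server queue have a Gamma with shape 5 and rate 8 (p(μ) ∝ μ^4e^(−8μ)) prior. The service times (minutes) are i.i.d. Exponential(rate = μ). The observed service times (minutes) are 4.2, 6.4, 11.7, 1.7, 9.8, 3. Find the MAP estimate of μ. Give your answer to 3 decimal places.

μ̂_MAP = 0.223

The Exponential(rate=μ) likelihood is ∝ μ^n e^(−μΣtᵢ). Here n = 6 and Σtᵢ = 4.2 + 6.4 + 11.7 + 1.7 + 9.8 + 3 = 36.8.
Posterior ∝ μ^4e^(−8μ) · μ^6e^(−36.8μ) = μ^10e^(−44.8μ), i.e. Gamma(11, 44.8).
Mode = (a−1)/b = 10/44.8 ≈ 0.223.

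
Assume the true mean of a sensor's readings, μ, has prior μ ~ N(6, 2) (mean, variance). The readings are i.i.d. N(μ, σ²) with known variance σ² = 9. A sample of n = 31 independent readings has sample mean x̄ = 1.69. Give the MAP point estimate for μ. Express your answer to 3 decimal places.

n = 31, x̄ = 1.69.
For a Normal prior and Normal likelihood with known variance, the posterior is Normal; its mode equals its mean, the precision-weighted average.
Prior precision 1/σ₀² = 1/2 = 0.5; data precision n/σ² = 31/9.
μ̂ = (0.5·6 + (31/9)·1.69) / (0.5 + 31/9) = (7939/900)/(71/18) = 7939/3550 ≈ 2.236.

μ̂_MAP = 2.236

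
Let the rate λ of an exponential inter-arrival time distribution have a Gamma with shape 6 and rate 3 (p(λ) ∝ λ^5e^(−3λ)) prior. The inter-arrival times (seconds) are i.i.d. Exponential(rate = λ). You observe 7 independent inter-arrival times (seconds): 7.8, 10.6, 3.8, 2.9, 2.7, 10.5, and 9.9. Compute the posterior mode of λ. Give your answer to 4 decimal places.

The Exponential(rate=λ) likelihood is ∝ λ^n e^(−λΣtᵢ). Here n = 7 and Σtᵢ = 7.8 + 10.6 + 3.8 + 2.9 + 2.7 + 10.5 + 9.9 = 48.2.
Posterior ∝ λ^5e^(−3λ) · λ^7e^(−48.2λ) = λ^12e^(−51.2λ), i.e. Gamma(13, 51.2).
Mode = (a−1)/b = 12/51.2 ≈ 0.2344.

λ̂_MAP = 0.2344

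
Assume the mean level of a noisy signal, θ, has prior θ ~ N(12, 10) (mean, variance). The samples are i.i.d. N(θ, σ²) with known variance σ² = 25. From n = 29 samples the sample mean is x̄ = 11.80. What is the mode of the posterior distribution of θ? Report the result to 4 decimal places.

n = 29, x̄ = 11.80.
For a Normal prior and Normal likelihood with known variance, the posterior is Normal; its mode equals its mean, the precision-weighted average.
Prior precision 1/σ₀² = 1/10 = 0.1; data precision n/σ² = 29/25 = 1.16.
θ̂ = (0.1·12 + 1.16·11.8) / (0.1 + 1.16) = 14.888/1.26 = 3722/315 ≈ 11.8159.

θ̂_MAP = 11.8159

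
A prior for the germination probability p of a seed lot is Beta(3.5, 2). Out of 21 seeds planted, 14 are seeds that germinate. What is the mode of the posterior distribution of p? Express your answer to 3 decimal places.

Prior: Beta(3.5, 2).
Data: 14 successes in 21 trials. The binomial likelihood contributes p^14(1−p)^7, so the posterior is Beta(3.5+14, 2+7) = Beta(17.5, 9).
For Beta(a, b) with a, b > 1 the mode is (a−1)/(a+b−2) = 16.5/24.5 ≈ 0.673.

p̂_MAP = 0.673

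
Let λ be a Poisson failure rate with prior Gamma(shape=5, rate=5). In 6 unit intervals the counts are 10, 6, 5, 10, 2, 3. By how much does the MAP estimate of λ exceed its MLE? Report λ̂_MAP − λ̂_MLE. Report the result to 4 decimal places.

MAP − MLE = -2.3636

Σxᵢ = 36. Posterior is Gamma(41, 11); MAP = (41−1)/11 = 40/11 ≈ 3.63636.
MLE = x̄ = 36/6 ≈ 6.00000.
Difference = 40/11 − 36/6 = -26/11 ≈ -2.3636.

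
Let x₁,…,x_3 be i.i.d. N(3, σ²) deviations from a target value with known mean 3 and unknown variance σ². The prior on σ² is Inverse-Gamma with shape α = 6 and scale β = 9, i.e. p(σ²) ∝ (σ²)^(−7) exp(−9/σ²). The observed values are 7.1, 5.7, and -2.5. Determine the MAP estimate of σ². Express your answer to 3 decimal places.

Sum of squared deviations about the known mean: SS = (7.1−3)² + (5.7−3)² + (-2.5−3)² = 54.35.
The Normal likelihood contributes (σ²)^(−n/2) exp(−SS/(2σ²)), so the posterior is Inverse-Gamma(α + n/2, β + SS/2) = Inverse-Gamma(7.5, 36.175).
The mode of Inverse-Gamma(a, b) is b/(a+1) = 36.175/8.5 ≈ 4.256.

σ̂²_MAP = 4.256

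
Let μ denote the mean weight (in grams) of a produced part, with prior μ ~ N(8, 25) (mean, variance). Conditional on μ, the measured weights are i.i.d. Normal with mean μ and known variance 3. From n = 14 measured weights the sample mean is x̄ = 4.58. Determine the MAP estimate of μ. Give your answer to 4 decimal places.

n = 14, x̄ = 4.58.
For a Normal prior and Normal likelihood with known variance, the posterior is Normal; its mode equals its mean, the precision-weighted average.
Prior precision 1/σ₀² = 1/25 = 0.04; data precision n/σ² = 14/3.
μ̂ = (0.04·8 + (14/3)·4.58) / (0.04 + 14/3) = (1627/75)/(353/75) = 1627/353 ≈ 4.6091.

μ̂_MAP = 4.6091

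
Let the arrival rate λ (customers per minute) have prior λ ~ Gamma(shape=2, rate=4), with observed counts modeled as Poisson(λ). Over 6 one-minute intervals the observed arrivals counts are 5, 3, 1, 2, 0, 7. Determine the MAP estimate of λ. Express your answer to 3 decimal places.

Σxᵢ = 5+3+1+2+0+7 = 18, with n = 6.
Posterior ∝ λe^(−4λ) · λ^18e^(−6λ) = λ^19e^(−10λ), i.e. Gamma(shape=20, rate=10).
The mode of a Gamma(a, b) with a ≥ 1 (shape–rate) is (a−1)/b = 19/10 ≈ 1.900.

λ̂_MAP = 1.900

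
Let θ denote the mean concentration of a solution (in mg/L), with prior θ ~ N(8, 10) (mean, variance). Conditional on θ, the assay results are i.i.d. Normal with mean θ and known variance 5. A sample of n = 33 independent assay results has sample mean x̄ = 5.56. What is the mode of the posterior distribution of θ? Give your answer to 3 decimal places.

n = 33, x̄ = 5.56.
For a Normal prior and Normal likelihood with known variance, the posterior is Normal; its mode equals its mean, the precision-weighted average.
Prior precision 1/σ₀² = 1/10 = 0.1; data precision n/σ² = 33/5 = 6.6.
θ̂ = (0.1·8 + 6.6·5.56) / (0.1 + 6.6) = 37.496/6.7 = 9374/1675 ≈ 5.596.

θ̂_MAP = 5.596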